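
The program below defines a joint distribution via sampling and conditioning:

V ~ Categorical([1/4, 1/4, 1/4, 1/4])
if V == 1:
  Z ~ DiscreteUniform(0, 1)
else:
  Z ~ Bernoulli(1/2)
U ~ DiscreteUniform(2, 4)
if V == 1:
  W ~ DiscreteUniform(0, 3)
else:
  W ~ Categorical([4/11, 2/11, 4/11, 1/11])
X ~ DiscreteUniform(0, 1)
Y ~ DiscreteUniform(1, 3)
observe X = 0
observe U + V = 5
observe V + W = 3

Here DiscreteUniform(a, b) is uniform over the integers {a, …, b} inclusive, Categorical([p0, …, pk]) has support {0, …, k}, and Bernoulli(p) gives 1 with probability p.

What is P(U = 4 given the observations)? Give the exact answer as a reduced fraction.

P(U = 4 | obs) = 11/35

Enumerate traces; 18 have nonzero weight after conditioning:
  (V=1, Z=0, U=4, W=2, X=0, Y=1) weight 1/576
  (V=1, Z=0, U=4, W=2, X=0, Y=2) weight 1/576
  (V=1, Z=0, U=4, W=2, X=0, Y=3) weight 1/576
  (V=1, Z=1, U=4, W=2, X=0, Y=1) weight 1/576
  (V=1, Z=1, U=4, W=2, X=0, Y=2) weight 1/576
  (V=1, Z=1, U=4, W=2, X=0, Y=3) weight 1/576
  (V=2, Z=0, U=3, W=1, X=0, Y=1) weight 1/792
  (V=2, Z=0, U=3, W=1, X=0, Y=2) weight 1/792
  (V=3, Z=0, U=2, W=0, X=0, Y=1) weight 1/396
  … 9 more
Group by U:
  weight(U=2) = 1/66
  weight(U=3) = 1/132
  weight(U=4) = 1/96
Total weight = 1/66 + 1/132 + 1/96 = 35/1056
P(U=2 | obs) = 1/66 / 35/1056 = 16/35
P(U=3 | obs) = 1/132 / 35/1056 = 8/35
P(U=4 | obs) = 1/96 / 35/1056 = 11/35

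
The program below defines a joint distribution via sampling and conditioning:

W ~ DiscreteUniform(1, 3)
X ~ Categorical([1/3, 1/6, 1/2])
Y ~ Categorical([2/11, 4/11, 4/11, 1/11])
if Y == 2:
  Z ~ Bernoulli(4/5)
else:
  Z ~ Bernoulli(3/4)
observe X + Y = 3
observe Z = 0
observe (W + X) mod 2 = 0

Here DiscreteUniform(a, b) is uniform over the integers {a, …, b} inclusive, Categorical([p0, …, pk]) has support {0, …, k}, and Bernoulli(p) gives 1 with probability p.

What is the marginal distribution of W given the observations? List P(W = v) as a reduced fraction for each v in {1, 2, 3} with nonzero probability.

Enumerate traces; 4 have nonzero weight after conditioning:
  (W=1, X=1, Y=2, Z=0) weight 2/495
  (W=2, X=0, Y=3, Z=0) weight 1/396
  (W=2, X=2, Y=1, Z=0) weight 1/66
  (W=3, X=1, Y=2, Z=0) weight 2/495
Group by W:
  weight(W=1) = 2/495
  weight(W=2) = 7/396
  weight(W=3) = 2/495
Total weight = 2/495 + 7/396 + 2/495 = 17/660
P(W=1 | obs) = 2/495 / 17/660 = 8/51
P(W=2 | obs) = 7/396 / 17/660 = 35/51
P(W=3 | obs) = 2/495 / 17/660 = 8/51

P(W=1) = 8/51, P(W=2) = 35/51, P(W=3) = 8/51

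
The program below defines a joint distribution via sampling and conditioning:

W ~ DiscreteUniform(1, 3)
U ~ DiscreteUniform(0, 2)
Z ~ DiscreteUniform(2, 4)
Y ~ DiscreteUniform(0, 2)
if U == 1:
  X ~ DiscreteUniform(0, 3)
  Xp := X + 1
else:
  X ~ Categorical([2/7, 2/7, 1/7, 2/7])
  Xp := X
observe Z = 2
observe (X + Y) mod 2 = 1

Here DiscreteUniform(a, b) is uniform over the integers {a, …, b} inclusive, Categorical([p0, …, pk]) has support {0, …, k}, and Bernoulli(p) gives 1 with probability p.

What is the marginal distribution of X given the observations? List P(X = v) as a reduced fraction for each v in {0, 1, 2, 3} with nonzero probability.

Enumerate traces; 54 have nonzero weight after conditioning:
  (W=1, U=0, Z=2, Y=0, X=1) weight 2/567
  (W=1, U=0, Z=2, Y=0, X=3) weight 2/567
  (W=1, U=0, Z=2, Y=1, X=0) weight 2/567
  (W=1, U=0, Z=2, Y=1, X=2) weight 1/567
  (W=1, U=0, Z=2, Y=2, X=1) weight 2/567
  (W=1, U=0, Z=2, Y=2, X=3) weight 2/567
  (W=1, U=1, Z=2, Y=0, X=1) weight 1/324
  (W=1, U=1, Z=2, Y=0, X=3) weight 1/324
  … 46 more
Group by X:
  weight(X=0) = 23/756
  weight(X=1) = 23/378
  weight(X=2) = 5/252
  weight(X=3) = 23/378
Total weight = 23/756 + 23/378 + 5/252 + 23/378 = 65/378
P(X=0 | obs) = 23/756 / 65/378 = 23/130
P(X=1 | obs) = 23/378 / 65/378 = 23/65
P(X=2 | obs) = 5/252 / 65/378 = 3/26
P(X=3 | obs) = 23/378 / 65/378 = 23/65

P(X=0) = 23/130, P(X=1) = 23/65, P(X=2) = 3/26, P(X=3) = 23/65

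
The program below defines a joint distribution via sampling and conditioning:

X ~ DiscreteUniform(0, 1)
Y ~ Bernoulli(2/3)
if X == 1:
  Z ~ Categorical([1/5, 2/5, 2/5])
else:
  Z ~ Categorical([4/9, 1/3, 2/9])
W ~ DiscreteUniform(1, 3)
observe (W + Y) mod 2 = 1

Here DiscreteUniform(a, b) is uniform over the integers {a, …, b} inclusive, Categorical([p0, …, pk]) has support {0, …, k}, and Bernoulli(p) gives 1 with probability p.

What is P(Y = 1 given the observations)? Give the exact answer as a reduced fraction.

P(Y = 1 | obs) = 1/2

Enumerate traces; 18 have nonzero weight after conditioning:
  (X=0, Y=0, Z=0, W=1) weight 2/81
  (X=0, Y=0, Z=0, W=3) weight 2/81
  (X=0, Y=0, Z=1, W=1) weight 1/54
  (X=0, Y=0, Z=1, W=3) weight 1/54
  (X=0, Y=0, Z=2, W=1) weight 1/81
  (X=0, Y=0, Z=2, W=3) weight 1/81
  (X=0, Y=1, Z=0, W=2) weight 4/81
  (X=0, Y=1, Z=1, W=2) weight 1/27
  … 10 more
Group by Y:
  weight(Y=0) = 2/9
  weight(Y=1) = 2/9
Total weight = 2/9 + 2/9 = 4/9
P(Y=0 | obs) = 2/9 / 4/9 = 1/2
P(Y=1 | obs) = 2/9 / 4/9 = 1/2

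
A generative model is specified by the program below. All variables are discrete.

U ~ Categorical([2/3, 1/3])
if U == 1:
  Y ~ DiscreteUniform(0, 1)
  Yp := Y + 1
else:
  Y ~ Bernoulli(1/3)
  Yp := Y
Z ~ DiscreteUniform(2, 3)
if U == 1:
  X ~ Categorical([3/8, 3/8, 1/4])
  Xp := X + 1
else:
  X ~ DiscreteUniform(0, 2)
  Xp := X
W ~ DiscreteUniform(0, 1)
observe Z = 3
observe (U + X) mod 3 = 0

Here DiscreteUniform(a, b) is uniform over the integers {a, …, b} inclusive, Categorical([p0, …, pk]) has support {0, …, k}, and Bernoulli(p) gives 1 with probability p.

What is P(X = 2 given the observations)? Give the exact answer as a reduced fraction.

Enumerate traces; 8 have nonzero weight after conditioning:
  (U=0, Y=0, Z=3, X=0, W=0) weight 1/27
  (U=0, Y=0, Z=3, X=0, W=1) weight 1/27
  (U=0, Y=1, Z=3, X=0, W=0) weight 1/54
  (U=0, Y=1, Z=3, X=0, W=1) weight 1/54
  (U=1, Y=0, Z=3, X=2, W=0) weight 1/96
  (U=1, Y=0, Z=3, X=2, W=1) weight 1/96
  (U=1, Y=1, Z=3, X=2, W=0) weight 1/96
  (U=1, Y=1, Z=3, X=2, W=1) weight 1/96
Group by X:
  weight(X=0) = 1/9
  weight(X=2) = 1/24
Total weight = 1/9 + 1/24 = 11/72
P(X=0 | obs) = 1/9 / 11/72 = 8/11
P(X=2 | obs) = 1/24 / 11/72 = 3/11

P(X = 2 | obs) = 3/11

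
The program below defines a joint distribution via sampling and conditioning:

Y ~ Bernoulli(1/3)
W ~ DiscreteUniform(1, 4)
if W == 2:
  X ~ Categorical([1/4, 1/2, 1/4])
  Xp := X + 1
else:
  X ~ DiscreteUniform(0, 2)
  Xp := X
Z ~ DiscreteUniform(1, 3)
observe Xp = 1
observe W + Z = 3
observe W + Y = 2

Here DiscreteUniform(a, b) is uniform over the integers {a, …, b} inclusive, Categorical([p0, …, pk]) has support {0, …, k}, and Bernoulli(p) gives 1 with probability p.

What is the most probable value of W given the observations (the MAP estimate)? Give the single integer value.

Enumerate traces; 2 have nonzero weight after conditioning:
  (Y=0, W=2, X=0, Z=1) weight 1/72
  (Y=1, W=1, X=1, Z=2) weight 1/108
Group by W:
  weight(W=1) = 1/108
  weight(W=2) = 1/72
Total weight = 1/108 + 1/72 = 5/216
P(W=1 | obs) = 1/108 / 5/216 = 2/5
P(W=2 | obs) = 1/72 / 5/216 = 3/5
argmax = 2

argmax_v P(W = v | obs) = 2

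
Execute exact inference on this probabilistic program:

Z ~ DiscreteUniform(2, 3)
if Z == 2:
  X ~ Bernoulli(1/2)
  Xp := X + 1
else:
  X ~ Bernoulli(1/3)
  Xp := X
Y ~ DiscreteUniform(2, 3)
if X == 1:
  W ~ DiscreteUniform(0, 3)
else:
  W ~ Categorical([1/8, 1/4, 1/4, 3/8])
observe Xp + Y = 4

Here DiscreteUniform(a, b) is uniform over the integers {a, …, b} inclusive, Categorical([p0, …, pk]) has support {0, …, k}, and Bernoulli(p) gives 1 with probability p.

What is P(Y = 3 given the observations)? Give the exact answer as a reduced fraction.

P(Y = 3 | obs) = 5/8

Enumerate traces; 12 have nonzero weight after conditioning:
  (Z=2, X=0, Y=3, W=0) weight 1/64
  (Z=2, X=0, Y=3, W=1) weight 1/32
  (Z=2, X=0, Y=3, W=2) weight 1/32
  (Z=2, X=0, Y=3, W=3) weight 3/64
  (Z=2, X=1, Y=2, W=0) weight 1/32
  (Z=2, X=1, Y=2, W=1) weight 1/32
  (Z=2, X=1, Y=2, W=2) weight 1/32
  (Z=2, X=1, Y=2, W=3) weight 1/32
  … 4 more
Group by Y:
  weight(Y=2) = 1/8
  weight(Y=3) = 5/24
Total weight = 1/8 + 5/24 = 1/3
P(Y=2 | obs) = 1/8 / 1/3 = 3/8
P(Y=3 | obs) = 5/24 / 1/3 = 5/8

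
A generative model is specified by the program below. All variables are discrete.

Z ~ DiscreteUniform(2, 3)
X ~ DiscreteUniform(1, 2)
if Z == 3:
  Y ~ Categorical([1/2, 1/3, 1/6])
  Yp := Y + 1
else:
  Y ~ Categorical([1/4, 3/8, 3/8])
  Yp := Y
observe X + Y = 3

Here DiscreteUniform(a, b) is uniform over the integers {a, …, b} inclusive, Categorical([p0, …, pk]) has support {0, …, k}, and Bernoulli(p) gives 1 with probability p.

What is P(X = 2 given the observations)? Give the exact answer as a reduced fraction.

Enumerate traces; 4 have nonzero weight after conditioning:
  (Z=2, X=1, Y=2) weight 3/32
  (Z=2, X=2, Y=1) weight 3/32
  (Z=3, X=1, Y=2) weight 1/24
  (Z=3, X=2, Y=1) weight 1/12
Group by X:
  weight(X=1) = 13/96
  weight(X=2) = 17/96
Total weight = 13/96 + 17/96 = 5/16
P(X=1 | obs) = 13/96 / 5/16 = 13/30
P(X=2 | obs) = 17/96 / 5/16 = 17/30

P(X = 2 | obs) = 17/30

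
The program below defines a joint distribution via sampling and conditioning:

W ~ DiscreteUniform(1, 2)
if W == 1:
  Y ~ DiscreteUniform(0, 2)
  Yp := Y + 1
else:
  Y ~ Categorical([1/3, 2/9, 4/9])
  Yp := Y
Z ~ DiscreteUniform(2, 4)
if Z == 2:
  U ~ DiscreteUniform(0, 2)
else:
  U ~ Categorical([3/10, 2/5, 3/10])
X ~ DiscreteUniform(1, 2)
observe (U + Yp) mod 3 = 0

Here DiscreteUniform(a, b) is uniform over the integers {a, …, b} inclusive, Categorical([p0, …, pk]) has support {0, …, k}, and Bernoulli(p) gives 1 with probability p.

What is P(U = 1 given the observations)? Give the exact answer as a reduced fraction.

Enumerate traces; 36 have nonzero weight after conditioning:
  (W=1, Y=0, Z=2, U=2, X=1) weight 1/108
  (W=1, Y=0, Z=2, U=2, X=2) weight 1/108
  (W=1, Y=0, Z=3, U=2, X=1) weight 1/120
  (W=1, Y=0, Z=3, U=2, X=2) weight 1/120
  (W=1, Y=0, Z=4, U=2, X=1) weight 1/120
  (W=1, Y=0, Z=4, U=2, X=2) weight 1/120
  (W=1, Y=1, Z=2, U=1, X=1) weight 1/108
  (W=1, Y=1, Z=2, U=1, X=2) weight 1/108
  (W=1, Y=2, Z=2, U=0, X=1) weight 1/108
  … 27 more
Group by U:
  weight(U=0) = 14/135
  weight(U=1) = 119/810
  weight(U=2) = 7/81
Total weight = 14/135 + 119/810 + 7/81 = 91/270
P(U=0 | obs) = 14/135 / 91/270 = 4/13
P(U=1 | obs) = 119/810 / 91/270 = 17/39
P(U=2 | obs) = 7/81 / 91/270 = 10/39

P(U = 1 | obs) = 17/39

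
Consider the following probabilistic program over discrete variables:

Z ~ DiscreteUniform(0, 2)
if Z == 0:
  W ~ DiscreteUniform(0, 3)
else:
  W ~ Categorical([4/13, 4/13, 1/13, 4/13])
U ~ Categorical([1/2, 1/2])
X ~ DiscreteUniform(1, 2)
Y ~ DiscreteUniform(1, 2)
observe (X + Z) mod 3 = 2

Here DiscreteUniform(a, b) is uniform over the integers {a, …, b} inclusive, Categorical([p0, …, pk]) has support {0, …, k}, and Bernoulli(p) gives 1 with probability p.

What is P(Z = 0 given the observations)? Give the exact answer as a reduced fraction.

P(Z = 0 | obs) = 1/2

Enumerate traces; 32 have nonzero weight after conditioning:
  (Z=0, W=0, U=0, X=2, Y=1) weight 1/96
  (Z=0, W=0, U=0, X=2, Y=2) weight 1/96
  (Z=0, W=0, U=1, X=2, Y=1) weight 1/96
  (Z=0, W=0, U=1, X=2, Y=2) weight 1/96
  (Z=0, W=1, U=0, X=2, Y=1) weight 1/96
  (Z=0, W=1, U=0, X=2, Y=2) weight 1/96
  (Z=0, W=1, U=1, X=2, Y=1) weight 1/96
  (Z=0, W=1, U=1, X=2, Y=2) weight 1/96
  (Z=1, W=0, U=0, X=1, Y=1) weight 1/78
  … 23 more
Group by Z:
  weight(Z=0) = 1/6
  weight(Z=1) = 1/6
Total weight = 1/6 + 1/6 = 1/3
P(Z=0 | obs) = 1/6 / 1/3 = 1/2
P(Z=1 | obs) = 1/6 / 1/3 = 1/2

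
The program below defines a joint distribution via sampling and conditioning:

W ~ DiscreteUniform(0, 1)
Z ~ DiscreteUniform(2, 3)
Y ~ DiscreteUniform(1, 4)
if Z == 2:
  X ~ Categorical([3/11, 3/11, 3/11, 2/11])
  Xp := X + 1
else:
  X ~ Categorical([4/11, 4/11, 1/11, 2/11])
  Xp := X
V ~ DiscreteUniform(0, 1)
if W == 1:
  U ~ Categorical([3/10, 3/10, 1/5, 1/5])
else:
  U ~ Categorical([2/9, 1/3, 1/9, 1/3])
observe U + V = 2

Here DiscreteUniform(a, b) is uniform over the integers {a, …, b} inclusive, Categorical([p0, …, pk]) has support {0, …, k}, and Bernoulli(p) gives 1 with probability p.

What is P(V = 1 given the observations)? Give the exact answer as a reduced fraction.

Enumerate traces; 128 have nonzero weight after conditioning:
  (W=0, Z=2, Y=1, X=0, V=0, U=2) weight 1/1056
  (W=0, Z=2, Y=1, X=0, V=1, U=1) weight 1/352
  (W=0, Z=2, Y=1, X=1, V=0, U=2) weight 1/1056
  (W=0, Z=2, Y=1, X=1, V=1, U=1) weight 1/352
  (W=0, Z=2, Y=1, X=2, V=0, U=2) weight 1/1056
  (W=0, Z=2, Y=1, X=2, V=1, U=1) weight 1/352
  (W=0, Z=2, Y=1, X=3, V=0, U=2) weight 1/1584
  (W=0, Z=2, Y=1, X=3, V=1, U=1) weight 1/528
  … 120 more
Group by V:
  weight(V=0) = 7/90
  weight(V=1) = 19/120
Total weight = 7/90 + 19/120 = 17/72
P(V=0 | obs) = 7/90 / 17/72 = 28/85
P(V=1 | obs) = 19/120 / 17/72 = 57/85

P(V = 1 | obs) = 57/85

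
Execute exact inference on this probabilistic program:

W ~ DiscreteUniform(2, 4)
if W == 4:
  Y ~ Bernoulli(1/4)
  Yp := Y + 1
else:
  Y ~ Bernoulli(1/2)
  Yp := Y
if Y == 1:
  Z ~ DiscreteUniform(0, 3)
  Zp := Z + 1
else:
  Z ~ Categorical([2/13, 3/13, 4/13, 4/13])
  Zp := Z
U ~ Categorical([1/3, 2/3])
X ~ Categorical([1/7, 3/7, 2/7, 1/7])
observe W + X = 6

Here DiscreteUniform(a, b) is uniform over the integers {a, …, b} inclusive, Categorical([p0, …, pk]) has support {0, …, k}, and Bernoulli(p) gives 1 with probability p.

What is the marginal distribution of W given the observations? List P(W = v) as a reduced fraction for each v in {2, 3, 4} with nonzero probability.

Enumerate traces; 32 have nonzero weight after conditioning:
  (W=3, Y=0, Z=0, U=0, X=3) weight 1/819
  (W=3, Y=0, Z=0, U=1, X=3) weight 2/819
  (W=3, Y=0, Z=1, U=0, X=3) weight 1/546
  (W=3, Y=0, Z=1, U=1, X=3) weight 1/273
  (W=3, Y=0, Z=2, U=0, X=3) weight 2/819
  (W=3, Y=0, Z=2, U=1, X=3) weight 4/819
  (W=3, Y=0, Z=3, U=0, X=3) weight 2/819
  (W=3, Y=0, Z=3, U=1, X=3) weight 4/819
  (W=4, Y=0, Z=0, U=0, X=2) weight 1/273
  … 23 more
Group by W:
  weight(W=3) = 1/21
  weight(W=4) = 2/21
Total weight = 1/21 + 2/21 = 1/7
P(W=3 | obs) = 1/21 / 1/7 = 1/3
P(W=4 | obs) = 2/21 / 1/7 = 2/3

P(W=3) = 1/3, P(W=4) = 2/3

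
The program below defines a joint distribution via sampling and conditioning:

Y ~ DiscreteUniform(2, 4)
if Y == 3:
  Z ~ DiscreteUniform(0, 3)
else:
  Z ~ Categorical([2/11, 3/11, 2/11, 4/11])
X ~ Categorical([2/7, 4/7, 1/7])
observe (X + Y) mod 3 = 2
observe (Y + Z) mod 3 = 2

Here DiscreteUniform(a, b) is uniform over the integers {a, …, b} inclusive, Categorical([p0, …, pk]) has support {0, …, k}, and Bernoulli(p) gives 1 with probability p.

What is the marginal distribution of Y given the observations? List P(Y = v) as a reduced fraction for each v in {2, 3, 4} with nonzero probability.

Enumerate traces; 4 have nonzero weight after conditioning:
  (Y=2, Z=0, X=0) weight 4/231
  (Y=2, Z=3, X=0) weight 8/231
  (Y=3, Z=2, X=2) weight 1/84
  (Y=4, Z=1, X=1) weight 4/77
Group by Y:
  weight(Y=2) = 4/77
  weight(Y=3) = 1/84
  weight(Y=4) = 4/77
Total weight = 4/77 + 1/84 + 4/77 = 107/924
P(Y=2 | obs) = 4/77 / 107/924 = 48/107
P(Y=3 | obs) = 1/84 / 107/924 = 11/107
P(Y=4 | obs) = 4/77 / 107/924 = 48/107

P(Y=2) = 48/107, P(Y=3) = 11/107, P(Y=4) = 48/107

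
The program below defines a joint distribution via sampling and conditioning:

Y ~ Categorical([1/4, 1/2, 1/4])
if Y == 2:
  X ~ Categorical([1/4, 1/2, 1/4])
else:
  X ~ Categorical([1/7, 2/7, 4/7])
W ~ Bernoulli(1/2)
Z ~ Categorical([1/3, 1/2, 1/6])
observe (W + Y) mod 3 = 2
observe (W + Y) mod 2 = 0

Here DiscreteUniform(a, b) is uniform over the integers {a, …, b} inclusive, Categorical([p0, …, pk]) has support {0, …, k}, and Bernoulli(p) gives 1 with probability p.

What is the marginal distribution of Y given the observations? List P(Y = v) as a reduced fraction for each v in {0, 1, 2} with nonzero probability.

P(Y=1) = 2/3, P(Y=2) = 1/3

Enumerate traces; 18 have nonzero weight after conditioning:
  (Y=1, X=0, W=1, Z=0) weight 1/84
  (Y=1, X=0, W=1, Z=1) weight 1/56
  (Y=1, X=0, W=1, Z=2) weight 1/168
  (Y=1, X=1, W=1, Z=0) weight 1/42
  (Y=1, X=1, W=1, Z=1) weight 1/28
  (Y=1, X=1, W=1, Z=2) weight 1/84
  (Y=1, X=2, W=1, Z=0) weight 1/21
  (Y=1, X=2, W=1, Z=1) weight 1/14
  (Y=2, X=0, W=0, Z=0) weight 1/96
  … 9 more
Group by Y:
  weight(Y=1) = 1/4
  weight(Y=2) = 1/8
Total weight = 1/4 + 1/8 = 3/8
P(Y=1 | obs) = 1/4 / 3/8 = 2/3
P(Y=2 | obs) = 1/8 / 3/8 = 1/3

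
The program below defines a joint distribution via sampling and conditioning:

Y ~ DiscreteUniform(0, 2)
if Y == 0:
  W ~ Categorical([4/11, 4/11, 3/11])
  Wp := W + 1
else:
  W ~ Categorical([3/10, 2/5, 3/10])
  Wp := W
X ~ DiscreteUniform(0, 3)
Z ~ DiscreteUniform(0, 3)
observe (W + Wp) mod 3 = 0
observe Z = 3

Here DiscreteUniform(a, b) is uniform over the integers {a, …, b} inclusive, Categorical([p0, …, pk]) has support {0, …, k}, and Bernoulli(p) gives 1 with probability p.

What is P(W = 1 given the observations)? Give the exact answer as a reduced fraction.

Enumerate traces; 12 have nonzero weight after conditioning:
  (Y=0, W=1, X=0, Z=3) weight 1/132
  (Y=0, W=1, X=1, Z=3) weight 1/132
  (Y=0, W=1, X=2, Z=3) weight 1/132
  (Y=0, W=1, X=3, Z=3) weight 1/132
  (Y=1, W=0, X=0, Z=3) weight 1/160
  (Y=1, W=0, X=1, Z=3) weight 1/160
  (Y=1, W=0, X=2, Z=3) weight 1/160
  (Y=1, W=0, X=3, Z=3) weight 1/160
  … 4 more
Group by W:
  weight(W=0) = 1/20
  weight(W=1) = 1/33
Total weight = 1/20 + 1/33 = 53/660
P(W=0 | obs) = 1/20 / 53/660 = 33/53
P(W=1 | obs) = 1/33 / 53/660 = 20/53

P(W = 1 | obs) = 20/53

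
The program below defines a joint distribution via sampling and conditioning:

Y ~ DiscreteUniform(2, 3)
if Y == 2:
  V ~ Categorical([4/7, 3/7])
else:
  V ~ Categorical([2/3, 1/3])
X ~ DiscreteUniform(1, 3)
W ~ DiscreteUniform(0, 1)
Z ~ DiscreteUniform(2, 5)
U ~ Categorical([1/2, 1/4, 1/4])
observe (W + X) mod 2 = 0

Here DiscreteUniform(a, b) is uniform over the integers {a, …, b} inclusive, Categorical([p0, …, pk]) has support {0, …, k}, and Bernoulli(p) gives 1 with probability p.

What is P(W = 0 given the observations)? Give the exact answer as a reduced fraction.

Enumerate traces; 144 have nonzero weight after conditioning:
  (Y=2, V=0, X=1, W=1, Z=2, U=0) weight 1/168
  (Y=2, V=0, X=1, W=1, Z=2, U=1) weight 1/336
  (Y=2, V=0, X=1, W=1, Z=2, U=2) weight 1/336
  (Y=2, V=0, X=1, W=1, Z=3, U=0) weight 1/168
  (Y=2, V=0, X=1, W=1, Z=3, U=1) weight 1/336
  (Y=2, V=0, X=1, W=1, Z=3, U=2) weight 1/336
  (Y=2, V=0, X=1, W=1, Z=4, U=0) weight 1/168
  (Y=2, V=0, X=1, W=1, Z=4, U=1) weight 1/336
  (Y=2, V=0, X=2, W=0, Z=2, U=0) weight 1/168
  … 135 more
Group by W:
  weight(W=0) = 1/6
  weight(W=1) = 1/3
Total weight = 1/6 + 1/3 = 1/2
P(W=0 | obs) = 1/6 / 1/2 = 1/3
P(W=1 | obs) = 1/3 / 1/2 = 2/3

P(W = 0 | obs) = 1/3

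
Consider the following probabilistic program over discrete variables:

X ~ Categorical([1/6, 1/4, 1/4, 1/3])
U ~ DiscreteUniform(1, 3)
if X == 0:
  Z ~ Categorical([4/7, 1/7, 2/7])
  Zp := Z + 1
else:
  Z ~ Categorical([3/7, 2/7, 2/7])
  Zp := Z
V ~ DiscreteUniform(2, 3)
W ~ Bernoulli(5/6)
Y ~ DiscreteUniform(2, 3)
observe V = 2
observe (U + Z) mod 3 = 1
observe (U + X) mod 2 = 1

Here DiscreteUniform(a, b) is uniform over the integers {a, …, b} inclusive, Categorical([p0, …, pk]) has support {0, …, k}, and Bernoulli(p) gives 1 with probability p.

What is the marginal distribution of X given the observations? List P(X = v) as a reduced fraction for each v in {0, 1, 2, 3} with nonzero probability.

P(X=0) = 10/39, P(X=1) = 2/13, P(X=2) = 5/13, P(X=3) = 8/39

Enumerate traces; 24 have nonzero weight after conditioning:
  (X=0, U=1, Z=0, V=2, W=0, Y=2) weight 1/756
  (X=0, U=1, Z=0, V=2, W=0, Y=3) weight 1/756
  (X=0, U=1, Z=0, V=2, W=1, Y=2) weight 5/756
  (X=0, U=1, Z=0, V=2, W=1, Y=3) weight 5/756
  (X=0, U=3, Z=1, V=2, W=0, Y=2) weight 1/3024
  (X=0, U=3, Z=1, V=2, W=0, Y=3) weight 1/3024
  (X=0, U=3, Z=1, V=2, W=1, Y=2) weight 5/3024
  (X=0, U=3, Z=1, V=2, W=1, Y=3) weight 5/3024
  (X=1, U=2, Z=2, V=2, W=0, Y=2) weight 1/1008
  (X=2, U=1, Z=0, V=2, W=0, Y=2) weight 1/672
  … 14 more
Group by X:
  weight(X=0) = 5/252
  weight(X=1) = 1/84
  weight(X=2) = 5/168
  weight(X=3) = 1/63
Total weight = 5/252 + 1/84 + 5/168 + 1/63 = 13/168
P(X=0 | obs) = 5/252 / 13/168 = 10/39
P(X=1 | obs) = 1/84 / 13/168 = 2/13
P(X=2 | obs) = 5/168 / 13/168 = 5/13
P(X=3 | obs) = 1/63 / 13/168 = 8/39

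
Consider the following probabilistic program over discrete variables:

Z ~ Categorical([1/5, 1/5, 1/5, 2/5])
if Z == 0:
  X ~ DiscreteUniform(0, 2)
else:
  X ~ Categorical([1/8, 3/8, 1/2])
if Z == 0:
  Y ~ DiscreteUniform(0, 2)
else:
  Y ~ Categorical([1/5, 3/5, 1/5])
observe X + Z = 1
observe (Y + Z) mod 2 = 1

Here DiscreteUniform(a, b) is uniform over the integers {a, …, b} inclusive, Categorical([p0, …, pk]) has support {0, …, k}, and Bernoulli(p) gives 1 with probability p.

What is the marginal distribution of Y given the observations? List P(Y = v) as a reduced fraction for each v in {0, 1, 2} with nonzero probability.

Enumerate traces; 3 have nonzero weight after conditioning:
  (Z=0, X=1, Y=1) weight 1/45
  (Z=1, X=0, Y=0) weight 1/200
  (Z=1, X=0, Y=2) weight 1/200
Group by Y:
  weight(Y=0) = 1/200
  weight(Y=1) = 1/45
  weight(Y=2) = 1/200
Total weight = 1/200 + 1/45 + 1/200 = 29/900
P(Y=0 | obs) = 1/200 / 29/900 = 9/58
P(Y=1 | obs) = 1/45 / 29/900 = 20/29
P(Y=2 | obs) = 1/200 / 29/900 = 9/58

P(Y=0) = 9/58, P(Y=1) = 20/29, P(Y=2) = 9/58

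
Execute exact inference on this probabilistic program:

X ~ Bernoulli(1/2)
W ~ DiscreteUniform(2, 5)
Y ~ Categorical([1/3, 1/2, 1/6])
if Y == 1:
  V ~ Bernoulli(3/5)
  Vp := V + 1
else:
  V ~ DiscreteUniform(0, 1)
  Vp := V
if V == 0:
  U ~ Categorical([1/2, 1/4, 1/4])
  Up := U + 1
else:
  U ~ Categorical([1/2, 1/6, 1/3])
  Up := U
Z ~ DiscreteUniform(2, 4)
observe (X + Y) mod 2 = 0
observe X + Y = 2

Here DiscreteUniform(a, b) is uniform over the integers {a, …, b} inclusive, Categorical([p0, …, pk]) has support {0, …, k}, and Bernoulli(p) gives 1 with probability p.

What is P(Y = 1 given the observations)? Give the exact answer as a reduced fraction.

P(Y = 1 | obs) = 3/4

Enumerate traces; 144 have nonzero weight after conditioning:
  (X=0, W=2, Y=2, V=0, U=0, Z=2) weight 1/576
  (X=0, W=2, Y=2, V=0, U=0, Z=3) weight 1/576
  (X=0, W=2, Y=2, V=0, U=0, Z=4) weight 1/576
  (X=0, W=2, Y=2, V=0, U=1, Z=2) weight 1/1152
  (X=0, W=2, Y=2, V=0, U=1, Z=3) weight 1/1152
  (X=0, W=2, Y=2, V=0, U=1, Z=4) weight 1/1152
  (X=0, W=2, Y=2, V=0, U=2, Z=2) weight 1/1152
  (X=0, W=2, Y=2, V=0, U=2, Z=3) weight 1/1152
  (X=1, W=2, Y=1, V=0, U=0, Z=2) weight 1/240
  … 135 more
Group by Y:
  weight(Y=1) = 1/4
  weight(Y=2) = 1/12
Total weight = 1/4 + 1/12 = 1/3
P(Y=1 | obs) = 1/4 / 1/3 = 3/4
P(Y=2 | obs) = 1/12 / 1/3 = 1/4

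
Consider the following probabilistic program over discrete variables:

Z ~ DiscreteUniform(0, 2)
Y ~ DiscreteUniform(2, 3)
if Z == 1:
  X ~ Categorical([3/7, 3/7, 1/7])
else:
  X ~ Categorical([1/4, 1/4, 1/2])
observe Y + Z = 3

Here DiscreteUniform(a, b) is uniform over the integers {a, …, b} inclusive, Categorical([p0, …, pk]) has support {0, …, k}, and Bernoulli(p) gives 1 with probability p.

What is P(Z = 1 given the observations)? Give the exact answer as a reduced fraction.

P(Z = 1 | obs) = 1/2

Enumerate traces; 6 have nonzero weight after conditioning:
  (Z=0, Y=3, X=0) weight 1/24
  (Z=0, Y=3, X=1) weight 1/24
  (Z=0, Y=3, X=2) weight 1/12
  (Z=1, Y=2, X=0) weight 1/14
  (Z=1, Y=2, X=1) weight 1/14
  (Z=1, Y=2, X=2) weight 1/42
Group by Z:
  weight(Z=0) = 1/6
  weight(Z=1) = 1/6
Total weight = 1/6 + 1/6 = 1/3
P(Z=0 | obs) = 1/6 / 1/3 = 1/2
P(Z=1 | obs) = 1/6 / 1/3 = 1/2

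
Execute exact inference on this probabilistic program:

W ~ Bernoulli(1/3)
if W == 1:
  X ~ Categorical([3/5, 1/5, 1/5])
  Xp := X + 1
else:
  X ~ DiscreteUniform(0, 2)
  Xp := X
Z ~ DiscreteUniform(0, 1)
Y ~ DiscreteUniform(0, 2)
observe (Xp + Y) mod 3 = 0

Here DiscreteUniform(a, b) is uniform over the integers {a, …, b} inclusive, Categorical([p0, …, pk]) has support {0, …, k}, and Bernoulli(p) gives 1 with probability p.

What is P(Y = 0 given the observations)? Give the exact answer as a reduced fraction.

P(Y = 0 | obs) = 13/45

Enumerate traces; 12 have nonzero weight after conditioning:
  (W=0, X=0, Z=0, Y=0) weight 1/27
  (W=0, X=0, Z=1, Y=0) weight 1/27
  (W=0, X=1, Z=0, Y=2) weight 1/27
  (W=0, X=1, Z=1, Y=2) weight 1/27
  (W=0, X=2, Z=0, Y=1) weight 1/27
  (W=0, X=2, Z=1, Y=1) weight 1/27
  (W=1, X=0, Z=0, Y=2) weight 1/30
  (W=1, X=0, Z=1, Y=2) weight 1/30
  … 4 more
Group by Y:
  weight(Y=0) = 13/135
  weight(Y=1) = 13/135
  weight(Y=2) = 19/135
Total weight = 13/135 + 13/135 + 19/135 = 1/3
P(Y=0 | obs) = 13/135 / 1/3 = 13/45
P(Y=1 | obs) = 13/135 / 1/3 = 13/45
P(Y=2 | obs) = 19/135 / 1/3 = 19/45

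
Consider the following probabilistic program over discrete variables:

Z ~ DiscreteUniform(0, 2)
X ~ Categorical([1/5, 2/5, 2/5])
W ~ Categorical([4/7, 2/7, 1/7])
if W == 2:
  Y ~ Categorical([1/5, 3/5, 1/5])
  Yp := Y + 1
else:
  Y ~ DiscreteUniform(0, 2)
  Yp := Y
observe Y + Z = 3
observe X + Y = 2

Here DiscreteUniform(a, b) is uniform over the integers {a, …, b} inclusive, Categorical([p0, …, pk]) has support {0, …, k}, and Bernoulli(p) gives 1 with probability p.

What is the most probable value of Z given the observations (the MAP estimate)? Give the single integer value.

Enumerate traces; 6 have nonzero weight after conditioning:
  (Z=1, X=0, W=0, Y=2) weight 4/315
  (Z=1, X=0, W=1, Y=2) weight 2/315
  (Z=1, X=0, W=2, Y=2) weight 1/525
  (Z=2, X=1, W=0, Y=1) weight 8/315
  (Z=2, X=1, W=1, Y=1) weight 4/315
  (Z=2, X=1, W=2, Y=1) weight 2/175
Group by Z:
  weight(Z=1) = 11/525
  weight(Z=2) = 26/525
Total weight = 11/525 + 26/525 = 37/525
P(Z=1 | obs) = 11/525 / 37/525 = 11/37
P(Z=2 | obs) = 26/525 / 37/525 = 26/37
argmax = 2

argmax_v P(Z = v | obs) = 2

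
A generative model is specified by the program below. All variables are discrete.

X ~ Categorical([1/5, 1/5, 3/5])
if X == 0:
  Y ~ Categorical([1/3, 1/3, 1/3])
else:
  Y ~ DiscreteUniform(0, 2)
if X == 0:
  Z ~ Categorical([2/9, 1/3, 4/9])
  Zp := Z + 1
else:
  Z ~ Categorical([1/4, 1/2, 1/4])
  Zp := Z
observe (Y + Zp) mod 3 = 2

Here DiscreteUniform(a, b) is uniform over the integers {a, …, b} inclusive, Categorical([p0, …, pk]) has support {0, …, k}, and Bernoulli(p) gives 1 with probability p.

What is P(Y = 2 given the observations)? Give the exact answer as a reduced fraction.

P(Y = 2 | obs) = 13/45

Enumerate traces; 9 have nonzero weight after conditioning:
  (X=0, Y=0, Z=1) weight 1/45
  (X=0, Y=1, Z=0) weight 2/135
  (X=0, Y=2, Z=2) weight 4/135
  (X=1, Y=0, Z=2) weight 1/60
  (X=1, Y=1, Z=1) weight 1/30
  (X=1, Y=2, Z=0) weight 1/60
  (X=2, Y=0, Z=2) weight 1/20
  (X=2, Y=1, Z=1) weight 1/10
  … 1 more
Group by Y:
  weight(Y=0) = 4/45
  weight(Y=1) = 4/27
  weight(Y=2) = 13/135
Total weight = 4/45 + 4/27 + 13/135 = 1/3
P(Y=0 | obs) = 4/45 / 1/3 = 4/15
P(Y=1 | obs) = 4/27 / 1/3 = 4/9
P(Y=2 | obs) = 13/135 / 1/3 = 13/45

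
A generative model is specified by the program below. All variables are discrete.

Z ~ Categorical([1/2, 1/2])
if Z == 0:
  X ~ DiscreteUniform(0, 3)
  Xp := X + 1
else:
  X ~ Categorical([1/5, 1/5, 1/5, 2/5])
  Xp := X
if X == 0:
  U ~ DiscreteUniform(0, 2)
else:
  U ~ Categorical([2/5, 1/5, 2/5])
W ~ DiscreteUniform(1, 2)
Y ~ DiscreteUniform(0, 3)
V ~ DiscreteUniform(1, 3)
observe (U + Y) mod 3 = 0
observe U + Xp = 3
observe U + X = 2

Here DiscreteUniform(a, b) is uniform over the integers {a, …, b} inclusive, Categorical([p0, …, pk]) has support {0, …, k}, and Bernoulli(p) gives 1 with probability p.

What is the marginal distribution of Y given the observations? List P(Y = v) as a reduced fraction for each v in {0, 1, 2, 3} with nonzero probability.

Enumerate traces; 24 have nonzero weight after conditioning:
  (Z=0, X=0, U=2, W=1, Y=1, V=1) weight 1/576
  (Z=0, X=0, U=2, W=1, Y=1, V=2) weight 1/576
  (Z=0, X=0, U=2, W=1, Y=1, V=3) weight 1/576
  (Z=0, X=0, U=2, W=2, Y=1, V=1) weight 1/576
  (Z=0, X=0, U=2, W=2, Y=1, V=2) weight 1/576
  (Z=0, X=0, U=2, W=2, Y=1, V=3) weight 1/576
  (Z=0, X=1, U=1, W=1, Y=2, V=1) weight 1/960
  (Z=0, X=1, U=1, W=1, Y=2, V=2) weight 1/960
  (Z=0, X=2, U=0, W=1, Y=0, V=1) weight 1/480
  (Z=0, X=2, U=0, W=1, Y=3, V=1) weight 1/480
  … 14 more
Group by Y:
  weight(Y=0) = 1/80
  weight(Y=1) = 1/96
  weight(Y=2) = 1/160
  weight(Y=3) = 1/80
Total weight = 1/80 + 1/96 + 1/160 + 1/80 = 1/24
P(Y=0 | obs) = 1/80 / 1/24 = 3/10
P(Y=1 | obs) = 1/96 / 1/24 = 1/4
P(Y=2 | obs) = 1/160 / 1/24 = 3/20
P(Y=3 | obs) = 1/80 / 1/24 = 3/10

P(Y=0) = 3/10, P(Y=1) = 1/4, P(Y=2) = 3/20, P(Y=3) = 3/10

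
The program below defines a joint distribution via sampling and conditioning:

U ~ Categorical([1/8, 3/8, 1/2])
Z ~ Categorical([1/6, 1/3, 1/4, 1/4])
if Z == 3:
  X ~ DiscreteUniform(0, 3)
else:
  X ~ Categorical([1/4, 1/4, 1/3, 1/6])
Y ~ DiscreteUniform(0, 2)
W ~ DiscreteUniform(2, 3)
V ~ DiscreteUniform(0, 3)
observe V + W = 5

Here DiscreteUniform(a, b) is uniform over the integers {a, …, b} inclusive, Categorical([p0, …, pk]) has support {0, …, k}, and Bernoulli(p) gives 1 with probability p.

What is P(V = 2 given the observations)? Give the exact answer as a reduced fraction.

Enumerate traces; 288 have nonzero weight after conditioning:
  (U=0, Z=0, X=0, Y=0, W=2, V=3) weight 1/4608
  (U=0, Z=0, X=0, Y=0, W=3, V=2) weight 1/4608
  (U=0, Z=0, X=0, Y=1, W=2, V=3) weight 1/4608
  (U=0, Z=0, X=0, Y=1, W=3, V=2) weight 1/4608
  (U=0, Z=0, X=0, Y=2, W=2, V=3) weight 1/4608
  (U=0, Z=0, X=0, Y=2, W=3, V=2) weight 1/4608
  (U=0, Z=0, X=1, Y=0, W=2, V=3) weight 1/4608
  (U=0, Z=0, X=1, Y=0, W=3, V=2) weight 1/4608
  … 280 more
Group by V:
  weight(V=2) = 1/8
  weight(V=3) = 1/8
Total weight = 1/8 + 1/8 = 1/4
P(V=2 | obs) = 1/8 / 1/4 = 1/2
P(V=3 | obs) = 1/8 / 1/4 = 1/2

P(V = 2 | obs) = 1/2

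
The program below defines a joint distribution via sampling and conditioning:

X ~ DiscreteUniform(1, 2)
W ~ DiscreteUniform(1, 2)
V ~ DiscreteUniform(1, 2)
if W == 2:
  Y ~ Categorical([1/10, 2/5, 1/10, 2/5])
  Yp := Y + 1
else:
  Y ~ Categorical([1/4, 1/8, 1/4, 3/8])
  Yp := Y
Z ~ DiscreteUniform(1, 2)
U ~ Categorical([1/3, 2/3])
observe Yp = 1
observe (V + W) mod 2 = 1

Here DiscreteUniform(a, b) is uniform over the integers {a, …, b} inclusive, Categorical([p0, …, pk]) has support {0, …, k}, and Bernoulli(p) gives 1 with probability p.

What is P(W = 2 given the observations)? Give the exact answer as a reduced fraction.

Enumerate traces; 16 have nonzero weight after conditioning:
  (X=1, W=1, V=2, Y=1, Z=1, U=0) weight 1/384
  (X=1, W=1, V=2, Y=1, Z=1, U=1) weight 1/192
  (X=1, W=1, V=2, Y=1, Z=2, U=0) weight 1/384
  (X=1, W=1, V=2, Y=1, Z=2, U=1) weight 1/192
  (X=1, W=2, V=1, Y=0, Z=1, U=0) weight 1/480
  (X=1, W=2, V=1, Y=0, Z=1, U=1) weight 1/240
  (X=1, W=2, V=1, Y=0, Z=2, U=0) weight 1/480
  (X=1, W=2, V=1, Y=0, Z=2, U=1) weight 1/240
  … 8 more
Group by W:
  weight(W=1) = 1/32
  weight(W=2) = 1/40
Total weight = 1/32 + 1/40 = 9/160
P(W=1 | obs) = 1/32 / 9/160 = 5/9
P(W=2 | obs) = 1/40 / 9/160 = 4/9

P(W = 2 | obs) = 4/9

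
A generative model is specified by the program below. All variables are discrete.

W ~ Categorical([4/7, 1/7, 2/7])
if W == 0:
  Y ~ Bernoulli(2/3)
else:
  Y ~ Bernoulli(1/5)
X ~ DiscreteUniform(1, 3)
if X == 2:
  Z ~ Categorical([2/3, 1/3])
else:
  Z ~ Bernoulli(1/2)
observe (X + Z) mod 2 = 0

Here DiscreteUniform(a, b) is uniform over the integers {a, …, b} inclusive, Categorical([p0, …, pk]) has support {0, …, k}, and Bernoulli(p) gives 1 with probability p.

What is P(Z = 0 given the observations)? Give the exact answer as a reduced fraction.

Enumerate traces; 18 have nonzero weight after conditioning:
  (W=0, Y=0, X=1, Z=1) weight 2/63
  (W=0, Y=0, X=2, Z=0) weight 8/189
  (W=0, Y=0, X=3, Z=1) weight 2/63
  (W=0, Y=1, X=1, Z=1) weight 4/63
  (W=0, Y=1, X=2, Z=0) weight 16/189
  (W=0, Y=1, X=3, Z=1) weight 4/63
  (W=1, Y=0, X=1, Z=1) weight 2/105
  (W=1, Y=0, X=2, Z=0) weight 8/315
  … 10 more
Group by Z:
  weight(Z=0) = 2/9
  weight(Z=1) = 1/3
Total weight = 2/9 + 1/3 = 5/9
P(Z=0 | obs) = 2/9 / 5/9 = 2/5
P(Z=1 | obs) = 1/3 / 5/9 = 3/5

P(Z = 0 | obs) = 2/5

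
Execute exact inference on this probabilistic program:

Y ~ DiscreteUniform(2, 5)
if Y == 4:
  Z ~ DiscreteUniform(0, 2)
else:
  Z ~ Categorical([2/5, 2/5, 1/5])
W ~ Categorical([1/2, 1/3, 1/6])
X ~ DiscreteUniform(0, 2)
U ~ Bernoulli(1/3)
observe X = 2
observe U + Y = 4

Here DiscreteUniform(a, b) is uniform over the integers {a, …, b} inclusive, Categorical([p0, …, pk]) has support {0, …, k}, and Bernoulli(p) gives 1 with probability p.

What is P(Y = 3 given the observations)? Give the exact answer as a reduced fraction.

P(Y = 3 | obs) = 1/3

Enumerate traces; 18 have nonzero weight after conditioning:
  (Y=3, Z=0, W=0, X=2, U=1) weight 1/180
  (Y=3, Z=0, W=1, X=2, U=1) weight 1/270
  (Y=3, Z=0, W=2, X=2, U=1) weight 1/540
  (Y=3, Z=1, W=0, X=2, U=1) weight 1/180
  (Y=3, Z=1, W=1, X=2, U=1) weight 1/270
  (Y=3, Z=1, W=2, X=2, U=1) weight 1/540
  (Y=3, Z=2, W=0, X=2, U=1) weight 1/360
  (Y=3, Z=2, W=1, X=2, U=1) weight 1/540
  (Y=4, Z=0, W=0, X=2, U=0) weight 1/108
  … 9 more
Group by Y:
  weight(Y=3) = 1/36
  weight(Y=4) = 1/18
Total weight = 1/36 + 1/18 = 1/12
P(Y=3 | obs) = 1/36 / 1/12 = 1/3
P(Y=4 | obs) = 1/18 / 1/12 = 2/3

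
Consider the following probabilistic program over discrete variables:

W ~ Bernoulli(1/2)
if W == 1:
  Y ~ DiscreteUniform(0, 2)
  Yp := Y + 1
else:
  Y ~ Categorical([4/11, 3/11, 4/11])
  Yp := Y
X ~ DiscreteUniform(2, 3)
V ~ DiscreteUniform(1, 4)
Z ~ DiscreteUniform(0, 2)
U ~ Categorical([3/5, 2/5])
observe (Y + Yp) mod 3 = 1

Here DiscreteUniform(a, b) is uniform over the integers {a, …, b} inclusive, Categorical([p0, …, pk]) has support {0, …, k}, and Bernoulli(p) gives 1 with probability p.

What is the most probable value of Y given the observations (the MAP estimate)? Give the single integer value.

argmax_v P(Y = v | obs) = 2

Enumerate traces; 96 have nonzero weight after conditioning:
  (W=0, Y=2, X=2, V=1, Z=0, U=0) weight 1/220
  (W=0, Y=2, X=2, V=1, Z=0, U=1) weight 1/330
  (W=0, Y=2, X=2, V=1, Z=1, U=0) weight 1/220
  (W=0, Y=2, X=2, V=1, Z=1, U=1) weight 1/330
  (W=0, Y=2, X=2, V=1, Z=2, U=0) weight 1/220
  (W=0, Y=2, X=2, V=1, Z=2, U=1) weight 1/330
  (W=0, Y=2, X=2, V=2, Z=0, U=0) weight 1/220
  (W=0, Y=2, X=2, V=2, Z=0, U=1) weight 1/330
  (W=1, Y=0, X=2, V=1, Z=0, U=0) weight 1/240
  … 87 more
Group by Y:
  weight(Y=0) = 1/6
  weight(Y=2) = 2/11
Total weight = 1/6 + 2/11 = 23/66
P(Y=0 | obs) = 1/6 / 23/66 = 11/23
P(Y=2 | obs) = 2/11 / 23/66 = 12/23
argmax = 2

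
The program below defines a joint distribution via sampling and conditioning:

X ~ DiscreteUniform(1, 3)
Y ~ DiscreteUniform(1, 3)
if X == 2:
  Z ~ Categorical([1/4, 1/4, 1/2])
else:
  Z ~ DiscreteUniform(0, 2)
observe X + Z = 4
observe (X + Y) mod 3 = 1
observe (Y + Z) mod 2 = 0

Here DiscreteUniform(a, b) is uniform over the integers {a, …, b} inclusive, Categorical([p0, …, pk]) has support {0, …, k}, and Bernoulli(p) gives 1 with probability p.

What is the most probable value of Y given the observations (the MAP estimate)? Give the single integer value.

Enumerate traces; 2 have nonzero weight after conditioning:
  (X=2, Y=2, Z=2) weight 1/18
  (X=3, Y=1, Z=1) weight 1/27
Group by Y:
  weight(Y=1) = 1/27
  weight(Y=2) = 1/18
Total weight = 1/27 + 1/18 = 5/54
P(Y=1 | obs) = 1/27 / 5/54 = 2/5
P(Y=2 | obs) = 1/18 / 5/54 = 3/5
argmax = 2

argmax_v P(Y = v | obs) = 2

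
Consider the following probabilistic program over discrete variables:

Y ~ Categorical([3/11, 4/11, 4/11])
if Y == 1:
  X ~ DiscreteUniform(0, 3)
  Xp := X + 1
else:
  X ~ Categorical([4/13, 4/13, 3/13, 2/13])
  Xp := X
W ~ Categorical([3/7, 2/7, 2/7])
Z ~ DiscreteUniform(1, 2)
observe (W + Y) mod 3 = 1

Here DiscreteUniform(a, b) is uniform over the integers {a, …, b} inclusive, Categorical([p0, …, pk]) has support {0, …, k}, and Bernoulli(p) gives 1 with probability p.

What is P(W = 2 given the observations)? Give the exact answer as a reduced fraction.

Enumerate traces; 24 have nonzero weight after conditioning:
  (Y=0, X=0, W=1, Z=1) weight 12/1001
  (Y=0, X=0, W=1, Z=2) weight 12/1001
  (Y=0, X=1, W=1, Z=1) weight 12/1001
  (Y=0, X=1, W=1, Z=2) weight 12/1001
  (Y=0, X=2, W=1, Z=1) weight 9/1001
  (Y=0, X=2, W=1, Z=2) weight 9/1001
  (Y=0, X=3, W=1, Z=1) weight 6/1001
  (Y=0, X=3, W=1, Z=2) weight 6/1001
  (Y=1, X=0, W=0, Z=1) weight 3/154
  (Y=2, X=0, W=2, Z=1) weight 16/1001
  … 14 more
Group by W:
  weight(W=0) = 12/77
  weight(W=1) = 6/77
  weight(W=2) = 8/77
Total weight = 12/77 + 6/77 + 8/77 = 26/77
P(W=0 | obs) = 12/77 / 26/77 = 6/13
P(W=1 | obs) = 6/77 / 26/77 = 3/13
P(W=2 | obs) = 8/77 / 26/77 = 4/13

P(W = 2 | obs) = 4/13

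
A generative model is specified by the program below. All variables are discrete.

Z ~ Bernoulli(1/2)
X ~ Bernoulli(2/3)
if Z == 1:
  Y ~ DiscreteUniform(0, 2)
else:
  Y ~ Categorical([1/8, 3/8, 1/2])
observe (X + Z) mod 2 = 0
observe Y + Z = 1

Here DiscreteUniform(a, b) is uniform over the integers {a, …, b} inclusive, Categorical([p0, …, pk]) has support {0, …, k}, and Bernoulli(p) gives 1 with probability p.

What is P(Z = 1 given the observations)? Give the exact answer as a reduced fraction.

Enumerate traces; 2 have nonzero weight after conditioning:
  (Z=0, X=0, Y=1) weight 1/16
  (Z=1, X=1, Y=0) weight 1/9
Group by Z:
  weight(Z=0) = 1/16
  weight(Z=1) = 1/9
Total weight = 1/16 + 1/9 = 25/144
P(Z=0 | obs) = 1/16 / 25/144 = 9/25
P(Z=1 | obs) = 1/9 / 25/144 = 16/25

P(Z = 1 | obs) = 16/25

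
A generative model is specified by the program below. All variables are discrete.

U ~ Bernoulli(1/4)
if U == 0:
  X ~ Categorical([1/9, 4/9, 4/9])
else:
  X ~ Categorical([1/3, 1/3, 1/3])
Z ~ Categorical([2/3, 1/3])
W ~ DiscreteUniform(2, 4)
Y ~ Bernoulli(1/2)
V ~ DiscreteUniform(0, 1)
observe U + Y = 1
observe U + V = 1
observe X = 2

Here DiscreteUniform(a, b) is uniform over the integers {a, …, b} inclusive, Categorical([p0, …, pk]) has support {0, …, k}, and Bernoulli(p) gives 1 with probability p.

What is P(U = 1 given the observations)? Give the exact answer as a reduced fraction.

Enumerate traces; 12 have nonzero weight after conditioning:
  (U=0, X=2, Z=0, W=2, Y=1, V=1) weight 1/54
  (U=0, X=2, Z=0, W=3, Y=1, V=1) weight 1/54
  (U=0, X=2, Z=0, W=4, Y=1, V=1) weight 1/54
  (U=0, X=2, Z=1, W=2, Y=1, V=1) weight 1/108
  (U=0, X=2, Z=1, W=3, Y=1, V=1) weight 1/108
  (U=0, X=2, Z=1, W=4, Y=1, V=1) weight 1/108
  (U=1, X=2, Z=0, W=2, Y=0, V=0) weight 1/216
  (U=1, X=2, Z=0, W=3, Y=0, V=0) weight 1/216
  … 4 more
Group by U:
  weight(U=0) = 1/12
  weight(U=1) = 1/48
Total weight = 1/12 + 1/48 = 5/48
P(U=0 | obs) = 1/12 / 5/48 = 4/5
P(U=1 | obs) = 1/48 / 5/48 = 1/5

P(U = 1 | obs) = 1/5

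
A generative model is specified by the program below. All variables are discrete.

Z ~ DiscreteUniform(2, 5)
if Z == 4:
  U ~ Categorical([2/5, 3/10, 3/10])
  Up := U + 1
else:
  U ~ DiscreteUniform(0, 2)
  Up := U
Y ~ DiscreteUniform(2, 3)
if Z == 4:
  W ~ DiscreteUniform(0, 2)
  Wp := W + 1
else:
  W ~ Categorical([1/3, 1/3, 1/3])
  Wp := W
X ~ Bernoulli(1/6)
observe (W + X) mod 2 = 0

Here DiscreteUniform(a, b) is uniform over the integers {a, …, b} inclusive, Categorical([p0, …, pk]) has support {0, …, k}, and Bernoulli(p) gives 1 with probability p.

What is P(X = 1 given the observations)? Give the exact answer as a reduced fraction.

Enumerate traces; 72 have nonzero weight after conditioning:
  (Z=2, U=0, Y=2, W=0, X=0) weight 5/432
  (Z=2, U=0, Y=2, W=1, X=1) weight 1/432
  (Z=2, U=0, Y=2, W=2, X=0) weight 5/432
  (Z=2, U=0, Y=3, W=0, X=0) weight 5/432
  (Z=2, U=0, Y=3, W=1, X=1) weight 1/432
  (Z=2, U=0, Y=3, W=2, X=0) weight 5/432
  (Z=2, U=1, Y=2, W=0, X=0) weight 5/432
  (Z=2, U=1, Y=2, W=1, X=1) weight 1/432
  … 64 more
Group by X:
  weight(X=0) = 5/9
  weight(X=1) = 1/18
Total weight = 5/9 + 1/18 = 11/18
P(X=0 | obs) = 5/9 / 11/18 = 10/11
P(X=1 | obs) = 1/18 / 11/18 = 1/11

P(X = 1 | obs) = 1/11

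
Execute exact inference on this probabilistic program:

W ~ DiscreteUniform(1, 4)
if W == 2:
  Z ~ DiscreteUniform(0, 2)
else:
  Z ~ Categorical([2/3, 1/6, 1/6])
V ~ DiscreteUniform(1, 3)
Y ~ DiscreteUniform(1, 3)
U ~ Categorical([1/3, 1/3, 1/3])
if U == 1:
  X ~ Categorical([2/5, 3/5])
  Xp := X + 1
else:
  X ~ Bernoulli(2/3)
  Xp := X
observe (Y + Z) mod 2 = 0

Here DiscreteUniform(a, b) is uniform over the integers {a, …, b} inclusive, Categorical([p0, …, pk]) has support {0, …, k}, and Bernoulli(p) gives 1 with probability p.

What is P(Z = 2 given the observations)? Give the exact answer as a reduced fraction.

P(Z = 2 | obs) = 5/29

Enumerate traces; 288 have nonzero weight after conditioning:
  (W=1, Z=0, V=1, Y=2, U=0, X=0) weight 1/486
  (W=1, Z=0, V=1, Y=2, U=0, X=1) weight 1/243
  (W=1, Z=0, V=1, Y=2, U=1, X=0) weight 1/405
  (W=1, Z=0, V=1, Y=2, U=1, X=1) weight 1/270
  (W=1, Z=0, V=1, Y=2, U=2, X=0) weight 1/486
  (W=1, Z=0, V=1, Y=2, U=2, X=1) weight 1/243
  (W=1, Z=0, V=2, Y=2, U=0, X=0) weight 1/486
  (W=1, Z=0, V=2, Y=2, U=0, X=1) weight 1/243
  (W=1, Z=1, V=1, Y=1, U=0, X=0) weight 1/1944
  (W=1, Z=2, V=1, Y=2, U=0, X=0) weight 1/1944
  … 278 more
Group by Z:
  weight(Z=0) = 7/36
  weight(Z=1) = 5/36
  weight(Z=2) = 5/72
Total weight = 7/36 + 5/36 + 5/72 = 29/72
P(Z=0 | obs) = 7/36 / 29/72 = 14/29
P(Z=1 | obs) = 5/36 / 29/72 = 10/29
P(Z=2 | obs) = 5/72 / 29/72 = 5/29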